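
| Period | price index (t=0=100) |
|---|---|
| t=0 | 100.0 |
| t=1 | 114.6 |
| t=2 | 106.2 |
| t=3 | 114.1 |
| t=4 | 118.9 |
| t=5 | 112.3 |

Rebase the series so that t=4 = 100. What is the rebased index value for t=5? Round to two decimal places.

Rebased(t=5) = 112.3 / 118.9 × 100 = 94.4491

94.45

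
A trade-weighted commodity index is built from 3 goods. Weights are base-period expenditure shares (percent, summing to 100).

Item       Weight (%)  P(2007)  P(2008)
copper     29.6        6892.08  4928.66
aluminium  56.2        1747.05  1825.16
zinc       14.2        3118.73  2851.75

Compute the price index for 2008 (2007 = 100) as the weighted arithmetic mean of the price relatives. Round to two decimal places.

copper: 29.6 × (4928.66/6892.08) = 29.6 × 0.715119 = 21.1675
aluminium: 56.2 × (1825.16/1747.05) = 56.2 × 1.044710 = 58.7127
zinc: 14.2 × (2851.75/3118.73) = 14.2 × 0.914395 = 12.9844
Index = Σ wᵢ·(p₁ᵢ/p₀ᵢ) = 21.1675 + 58.7127 + 12.9844 = 92.8646

92.86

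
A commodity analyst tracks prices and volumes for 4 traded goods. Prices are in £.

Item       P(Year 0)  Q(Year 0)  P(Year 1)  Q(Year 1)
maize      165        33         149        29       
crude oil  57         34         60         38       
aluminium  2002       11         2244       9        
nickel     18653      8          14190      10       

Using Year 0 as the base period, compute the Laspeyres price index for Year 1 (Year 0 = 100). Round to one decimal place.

81.3

Laspeyres price index uses base-period quantities as weights.
ΣP(Year 1)·Q(Year 0) = 149×33 + 60×34 + 2244×11 + 14190×8 = 4917 + 2040 + 24684 + 113520 = 145161
ΣP(Year 0)·Q(Year 0) = 165×33 + 57×34 + 2002×11 + 18653×8 = 5445 + 1938 + 22022 + 149224 = 178629
Index = 145161 / 178629 × 100 = 81.2640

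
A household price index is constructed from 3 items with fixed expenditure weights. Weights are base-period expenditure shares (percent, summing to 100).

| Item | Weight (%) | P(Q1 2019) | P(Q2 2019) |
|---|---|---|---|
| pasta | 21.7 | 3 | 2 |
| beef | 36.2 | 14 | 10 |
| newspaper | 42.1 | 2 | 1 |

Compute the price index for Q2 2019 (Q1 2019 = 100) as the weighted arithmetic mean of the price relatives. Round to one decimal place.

61.4

pasta: 21.7 × (2/3) = 21.7 × 0.666667 = 14.4667
beef: 36.2 × (10/14) = 36.2 × 0.714286 = 25.8571
newspaper: 42.1 × (1/2) = 42.1 × 0.500000 = 21.0500
Index = Σ wᵢ·(p₁ᵢ/p₀ᵢ) = 14.4667 + 25.8571 + 21.0500 = 61.3738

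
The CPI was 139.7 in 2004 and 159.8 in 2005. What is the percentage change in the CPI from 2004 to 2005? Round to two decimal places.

14.39%

Change = (159.8 − 139.7) / 139.7 × 100
       = 20.1 / 139.7 × 100 = 14.3880%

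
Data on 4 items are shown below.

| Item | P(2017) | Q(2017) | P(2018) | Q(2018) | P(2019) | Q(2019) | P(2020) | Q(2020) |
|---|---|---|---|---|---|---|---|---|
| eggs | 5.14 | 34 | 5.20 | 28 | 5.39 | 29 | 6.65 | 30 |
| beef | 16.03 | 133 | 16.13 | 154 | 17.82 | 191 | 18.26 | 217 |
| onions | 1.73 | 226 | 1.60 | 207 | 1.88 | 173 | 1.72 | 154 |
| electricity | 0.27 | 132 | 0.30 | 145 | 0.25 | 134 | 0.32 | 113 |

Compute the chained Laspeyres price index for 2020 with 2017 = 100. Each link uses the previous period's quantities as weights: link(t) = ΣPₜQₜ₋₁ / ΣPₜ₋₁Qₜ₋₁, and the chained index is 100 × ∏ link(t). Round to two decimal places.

112.99

Link 2017→2018:
ΣP(2018)Q(2017) = 5.20×34 + 16.13×133 + 1.60×226 + 0.30×132 = 176.8 + 2145.29 + 361.6 + 39.6 = 2723.29
ΣP(2017)Q(2017) = 5.14×34 + 16.03×133 + 1.73×226 + 0.27×132 = 174.76 + 2131.99 + 390.98 + 35.64 = 2733.37
link = 2723.29/2733.37 = 0.996312
Link 2018→2019:
ΣP(2019)Q(2018) = 5.39×28 + 17.82×154 + 1.88×207 + 0.25×145 = 150.92 + 2744.28 + 389.16 + 36.25 = 3320.61
ΣP(2018)Q(2018) = 5.20×28 + 16.13×154 + 1.60×207 + 0.30×145 = 145.6 + 2484.02 + 331.2 + 43.5 = 3004.32
link = 3320.61/3004.32 = 1.105278
Link 2019→2020:
ΣP(2020)Q(2019) = 6.65×29 + 18.26×191 + 1.72×173 + 0.32×134 = 192.85 + 3487.66 + 297.56 + 42.88 = 4020.95
ΣP(2019)Q(2019) = 5.39×29 + 17.82×191 + 1.88×173 + 0.25×134 = 156.31 + 3403.62 + 325.24 + 33.5 = 3918.67
link = 4020.95/3918.67 = 1.026101
Chained index = 100 × 0.996312 × 1.105278 × 1.026101 = 112.9945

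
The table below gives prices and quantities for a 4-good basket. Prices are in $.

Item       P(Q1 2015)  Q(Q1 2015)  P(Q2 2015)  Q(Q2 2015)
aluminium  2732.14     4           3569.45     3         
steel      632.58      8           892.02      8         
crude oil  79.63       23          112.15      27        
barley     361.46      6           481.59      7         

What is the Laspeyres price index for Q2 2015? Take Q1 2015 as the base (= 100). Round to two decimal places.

134.49

Laspeyres price index uses base-period quantities as weights.
ΣP(Q2 2015)·Q(Q1 2015) = 3569.45×4 + 892.02×8 + 112.15×23 + 481.59×6 = 14277.8 + 7136.16 + 2579.45 + 2889.54 = 26882.95
ΣP(Q1 2015)·Q(Q1 2015) = 2732.14×4 + 632.58×8 + 79.63×23 + 361.46×6 = 10928.56 + 5060.64 + 1831.49 + 2168.76 = 19989.45
Index = 26882.95 / 19989.45 × 100 = 134.4857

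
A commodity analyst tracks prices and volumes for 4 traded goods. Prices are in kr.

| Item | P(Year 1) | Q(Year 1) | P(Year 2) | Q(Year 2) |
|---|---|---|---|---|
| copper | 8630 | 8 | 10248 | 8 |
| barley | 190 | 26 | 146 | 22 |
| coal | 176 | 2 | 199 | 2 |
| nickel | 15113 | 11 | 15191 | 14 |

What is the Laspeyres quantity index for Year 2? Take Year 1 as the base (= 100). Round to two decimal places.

118.53

Laspeyres quantity index uses base-period prices as weights.
ΣP(Year 1)·Q(Year 2) = 8630×8 + 190×22 + 176×2 + 15113×14 = 69040 + 4180 + 352 + 211582 = 285154
ΣP(Year 1)·Q(Year 1) = 8630×8 + 190×26 + 176×2 + 15113×11 = 69040 + 4940 + 352 + 166243 = 240575
Index = 285154 / 240575 × 100 = 118.5302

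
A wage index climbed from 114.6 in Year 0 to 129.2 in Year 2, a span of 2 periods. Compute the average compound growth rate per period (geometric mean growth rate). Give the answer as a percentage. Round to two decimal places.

Growth factor = (129.2/114.6)^(1/2) = (1.127400)^(1/2) = 1.061791
Growth rate = 1.061791 − 1 = 0.061791 = 6.1791%

6.18%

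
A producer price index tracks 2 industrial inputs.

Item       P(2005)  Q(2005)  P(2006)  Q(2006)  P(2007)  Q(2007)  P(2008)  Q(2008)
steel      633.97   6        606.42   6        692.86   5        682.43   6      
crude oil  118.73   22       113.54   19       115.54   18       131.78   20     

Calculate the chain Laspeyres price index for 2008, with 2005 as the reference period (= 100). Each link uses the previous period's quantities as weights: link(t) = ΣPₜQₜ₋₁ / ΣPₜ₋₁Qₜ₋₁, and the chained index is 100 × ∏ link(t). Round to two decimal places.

Link 2005→2006:
ΣP(2006)Q(2005) = 606.42×6 + 113.54×22 = 3638.52 + 2497.88 = 6136.4
ΣP(2005)Q(2005) = 633.97×6 + 118.73×22 = 3803.82 + 2612.06 = 6415.88
link = 6136.4/6415.88 = 0.956439
Link 2006→2007:
ΣP(2007)Q(2006) = 692.86×6 + 115.54×19 = 4157.16 + 2195.26 = 6352.42
ΣP(2006)Q(2006) = 606.42×6 + 113.54×19 = 3638.52 + 2157.26 = 5795.78
link = 6352.42/5795.78 = 1.096042
Link 2007→2008:
ΣP(2008)Q(2007) = 682.43×5 + 131.78×18 = 3412.15 + 2372.04 = 5784.19
ΣP(2007)Q(2007) = 692.86×5 + 115.54×18 = 3464.3 + 2079.72 = 5544.02
link = 5784.19/5544.02 = 1.043321
Chained index = 100 × 0.956439 × 1.096042 × 1.043321 = 109.3711

109.37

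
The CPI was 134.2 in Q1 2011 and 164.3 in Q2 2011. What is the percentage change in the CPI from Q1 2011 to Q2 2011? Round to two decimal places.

Change = (164.3 − 134.2) / 134.2 × 100
       = 30.1 / 134.2 × 100 = 22.4292%

22.43%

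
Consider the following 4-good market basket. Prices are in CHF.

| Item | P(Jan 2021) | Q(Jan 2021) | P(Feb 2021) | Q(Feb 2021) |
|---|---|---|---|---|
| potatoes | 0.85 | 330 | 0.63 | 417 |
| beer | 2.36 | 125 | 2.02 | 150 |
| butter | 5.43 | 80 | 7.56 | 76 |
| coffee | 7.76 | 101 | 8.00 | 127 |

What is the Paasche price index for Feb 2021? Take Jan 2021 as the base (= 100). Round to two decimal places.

Paasche price index uses current-period quantities as weights.
ΣP(Feb 2021)·Q(Feb 2021) = 0.63×417 + 2.02×150 + 7.56×76 + 8.00×127 = 262.71 + 303 + 574.56 + 1016 = 2156.27
ΣP(Jan 2021)·Q(Feb 2021) = 0.85×417 + 2.36×150 + 5.43×76 + 7.76×127 = 354.45 + 354 + 412.68 + 985.52 = 2106.65
Index = 2156.27 / 2106.65 × 100 = 102.3554

102.36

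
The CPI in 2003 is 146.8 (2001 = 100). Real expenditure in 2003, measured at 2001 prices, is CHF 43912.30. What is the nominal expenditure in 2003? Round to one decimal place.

Nominal = Real × (Index/100) = 43912.30 × (146.8/100)
        = 43912.30 × 1.468 = 64463.2564

64463.3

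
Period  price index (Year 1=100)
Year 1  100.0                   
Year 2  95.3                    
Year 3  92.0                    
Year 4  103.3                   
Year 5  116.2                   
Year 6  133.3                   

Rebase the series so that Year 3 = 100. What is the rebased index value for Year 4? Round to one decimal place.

112.3

Rebased(Year 4) = 103.3 / 92.0 × 100 = 112.2826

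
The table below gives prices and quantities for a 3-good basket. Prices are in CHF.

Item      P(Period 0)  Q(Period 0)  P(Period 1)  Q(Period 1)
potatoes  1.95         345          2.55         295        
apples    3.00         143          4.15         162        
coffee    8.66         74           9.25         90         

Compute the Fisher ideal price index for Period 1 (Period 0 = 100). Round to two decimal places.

123.22

Laspeyres component (base-period weights):
ΣP(Period 1)Q(Period 0) = 2.55×345 + 4.15×143 + 9.25×74 = 879.75 + 593.45 + 684.5 = 2157.7
ΣP(Period 0)Q(Period 0) = 1.95×345 + 3.00×143 + 8.66×74 = 672.75 + 429 + 640.84 = 1742.59
L = 2157.7 / 1742.59 × 100 = 123.8214
Paasche component (current-period weights):
ΣP(Period 1)Q(Period 1) = 2.55×295 + 4.15×162 + 9.25×90 = 752.25 + 672.3 + 832.5 = 2257.05
ΣP(Period 0)Q(Period 1) = 1.95×295 + 3.00×162 + 8.66×90 = 575.25 + 486 + 779.4 = 1840.65
P = 2257.05 / 1840.65 × 100 = 122.6224
Fisher = √(L × P) = √(123.8214 × 122.6224) = 123.2205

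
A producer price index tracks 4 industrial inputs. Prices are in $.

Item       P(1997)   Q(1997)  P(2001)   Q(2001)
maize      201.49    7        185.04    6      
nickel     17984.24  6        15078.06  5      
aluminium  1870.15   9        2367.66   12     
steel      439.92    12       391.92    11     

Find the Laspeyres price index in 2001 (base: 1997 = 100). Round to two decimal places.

89.61

Laspeyres price index uses base-period quantities as weights.
ΣP(2001)·Q(1997) = 185.04×7 + 15078.06×6 + 2367.66×9 + 391.92×12 = 1295.28 + 90468.36 + 21308.94 + 4703.04 = 117775.62
ΣP(1997)·Q(1997) = 201.49×7 + 17984.24×6 + 1870.15×9 + 439.92×12 = 1410.43 + 107905.44 + 16831.35 + 5279.04 = 131426.26
Index = 117775.62 / 131426.26 × 100 = 89.6135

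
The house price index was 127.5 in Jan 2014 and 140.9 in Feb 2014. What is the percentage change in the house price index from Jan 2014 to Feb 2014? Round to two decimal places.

Change = (140.9 − 127.5) / 127.5 × 100
       = 13.4 / 127.5 × 100 = 10.5098%

10.51%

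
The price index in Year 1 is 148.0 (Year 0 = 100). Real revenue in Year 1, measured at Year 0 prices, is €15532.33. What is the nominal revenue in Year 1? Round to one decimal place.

22987.8

Nominal = Real × (Index/100) = 15532.33 × (148.0/100)
        = 15532.33 × 1.480 = 22987.8484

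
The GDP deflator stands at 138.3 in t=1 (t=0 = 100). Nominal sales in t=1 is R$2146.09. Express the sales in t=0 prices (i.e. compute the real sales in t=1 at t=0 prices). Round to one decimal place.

1551.8

Real = Nominal ÷ (Index/100) = 2146.09 ÷ (138.3/100)
     = 2146.09 ÷ 1.383 = 1551.7643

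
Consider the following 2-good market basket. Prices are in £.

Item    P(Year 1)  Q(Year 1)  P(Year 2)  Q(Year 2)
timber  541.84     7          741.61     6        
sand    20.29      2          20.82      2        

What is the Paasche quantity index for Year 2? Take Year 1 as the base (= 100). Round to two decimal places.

Paasche quantity index uses current-period prices as weights.
ΣP(Year 2)·Q(Year 2) = 741.61×6 + 20.82×2 = 4449.66 + 41.64 = 4491.3
ΣP(Year 2)·Q(Year 1) = 741.61×7 + 20.82×2 = 5191.27 + 41.64 = 5232.91
Index = 4491.3 / 5232.91 × 100 = 85.8280

85.83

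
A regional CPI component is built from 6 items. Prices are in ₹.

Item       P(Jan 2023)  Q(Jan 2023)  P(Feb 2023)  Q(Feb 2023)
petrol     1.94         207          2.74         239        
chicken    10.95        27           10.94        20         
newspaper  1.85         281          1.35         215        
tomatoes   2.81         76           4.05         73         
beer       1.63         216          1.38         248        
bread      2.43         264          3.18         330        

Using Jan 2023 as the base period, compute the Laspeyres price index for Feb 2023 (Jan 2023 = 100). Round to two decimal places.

Laspeyres price index uses base-period quantities as weights.
ΣP(Feb 2023)·Q(Jan 2023) = 2.74×207 + 10.94×27 + 1.35×281 + 4.05×76 + 1.38×216 + 3.18×264 = 567.18 + 295.38 + 379.35 + 307.8 + 298.08 + 839.52 = 2687.31
ΣP(Jan 2023)·Q(Jan 2023) = 1.94×207 + 10.95×27 + 1.85×281 + 2.81×76 + 1.63×216 + 2.43×264 = 401.58 + 295.65 + 519.85 + 213.56 + 352.08 + 641.52 = 2424.24
Index = 2687.31 / 2424.24 × 100 = 110.8516

110.85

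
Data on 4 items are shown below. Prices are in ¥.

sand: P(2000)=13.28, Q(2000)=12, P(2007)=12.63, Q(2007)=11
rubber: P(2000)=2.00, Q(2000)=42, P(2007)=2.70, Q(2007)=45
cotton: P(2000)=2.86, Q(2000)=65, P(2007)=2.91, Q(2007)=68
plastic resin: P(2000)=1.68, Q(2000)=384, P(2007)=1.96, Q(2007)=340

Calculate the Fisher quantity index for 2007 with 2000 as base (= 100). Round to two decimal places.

93.22

Laspeyres component (base-period weights):
ΣP(2000)Q(2007) = 13.28×11 + 2.00×45 + 2.86×68 + 1.68×340 = 146.08 + 90 + 194.48 + 571.2 = 1001.76
ΣP(2000)Q(2000) = 13.28×12 + 2.00×42 + 2.86×65 + 1.68×384 = 159.36 + 84 + 185.9 + 645.12 = 1074.38
L = 1001.76 / 1074.38 × 100 = 93.2408
Paasche component (current-period weights):
ΣP(2007)Q(2007) = 12.63×11 + 2.70×45 + 2.91×68 + 1.96×340 = 138.93 + 121.5 + 197.88 + 666.4 = 1124.71
ΣP(2007)Q(2000) = 12.63×12 + 2.70×42 + 2.91×65 + 1.96×384 = 151.56 + 113.4 + 189.15 + 752.64 = 1206.75
P = 1124.71 / 1206.75 × 100 = 93.2016
Fisher = √(L × P) = √(93.2408 × 93.2016) = 93.2212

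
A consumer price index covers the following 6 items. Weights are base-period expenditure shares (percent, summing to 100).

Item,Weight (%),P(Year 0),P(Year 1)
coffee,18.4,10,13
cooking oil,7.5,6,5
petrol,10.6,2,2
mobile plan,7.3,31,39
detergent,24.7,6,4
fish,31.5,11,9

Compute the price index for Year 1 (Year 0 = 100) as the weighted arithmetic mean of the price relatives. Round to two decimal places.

92.19

coffee: 18.4 × (13/10) = 18.4 × 1.300000 = 23.9200
cooking oil: 7.5 × (5/6) = 7.5 × 0.833333 = 6.2500
petrol: 10.6 × (2/2) = 10.6 × 1.000000 = 10.6000
mobile plan: 7.3 × (39/31) = 7.3 × 1.258065 = 9.1839
detergent: 24.7 × (4/6) = 24.7 × 0.666667 = 16.4667
fish: 31.5 × (9/11) = 31.5 × 0.818182 = 25.7727
Index = Σ wᵢ·(p₁ᵢ/p₀ᵢ) = 23.9200 + 6.2500 + 10.6000 + 9.1839 + 16.4667 + 25.7727 = 92.1933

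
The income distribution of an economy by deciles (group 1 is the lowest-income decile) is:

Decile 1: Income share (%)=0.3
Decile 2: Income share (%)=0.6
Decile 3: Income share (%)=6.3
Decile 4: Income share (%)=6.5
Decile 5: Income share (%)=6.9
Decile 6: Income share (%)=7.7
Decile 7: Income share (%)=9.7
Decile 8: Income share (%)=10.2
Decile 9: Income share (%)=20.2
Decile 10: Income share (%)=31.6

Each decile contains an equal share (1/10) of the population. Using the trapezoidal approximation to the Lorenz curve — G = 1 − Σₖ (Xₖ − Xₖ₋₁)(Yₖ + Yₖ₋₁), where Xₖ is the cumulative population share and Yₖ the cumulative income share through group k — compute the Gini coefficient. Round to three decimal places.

Cumulative income shares Yₖ: 0.0030, 0.0090, 0.0720, 0.1370, 0.2060, 0.2830, 0.3800, 0.4820, 0.6840, 1.0000
Σ (Xₖ−Xₖ₋₁)(Yₖ+Yₖ₋₁) = (1/10)(0.0030+0.0000) + (1/10)(0.0090+0.0030) + (1/10)(0.0720+0.0090) + (1/10)(0.1370+0.0720) + (1/10)(0.2060+0.1370) + (1/10)(0.2830+0.2060) + (1/10)(0.3800+0.2830) + (1/10)(0.4820+0.3800) + (1/10)(0.6840+0.4820) + (1/10)(1.0000+0.6840)
  = 0.0003 + 0.0012 + 0.0081 + 0.0209 + 0.0343 + 0.0489 + 0.0663 + 0.0862 + 0.1166 + 0.1684 = 0.5512
G = 1 − 0.5512 = 0.4488

0.449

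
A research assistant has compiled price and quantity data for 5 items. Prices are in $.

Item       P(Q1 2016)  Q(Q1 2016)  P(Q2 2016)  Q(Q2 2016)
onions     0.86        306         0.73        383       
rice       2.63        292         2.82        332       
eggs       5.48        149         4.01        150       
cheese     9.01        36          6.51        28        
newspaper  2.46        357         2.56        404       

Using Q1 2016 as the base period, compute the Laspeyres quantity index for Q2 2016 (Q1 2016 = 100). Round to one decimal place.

107.2

Laspeyres quantity index uses base-period prices as weights.
ΣP(Q1 2016)·Q(Q2 2016) = 0.86×383 + 2.63×332 + 5.48×150 + 9.01×28 + 2.46×404 = 329.38 + 873.16 + 822 + 252.28 + 993.84 = 3270.66
ΣP(Q1 2016)·Q(Q1 2016) = 0.86×306 + 2.63×292 + 5.48×149 + 9.01×36 + 2.46×357 = 263.16 + 767.96 + 816.52 + 324.36 + 878.22 = 3050.22
Index = 3270.66 / 3050.22 × 100 = 107.2270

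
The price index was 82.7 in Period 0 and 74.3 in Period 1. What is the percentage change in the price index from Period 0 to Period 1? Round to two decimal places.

-10.16%

Change = (74.3 − 82.7) / 82.7 × 100
       = -8.4 / 82.7 × 100 = -10.1572%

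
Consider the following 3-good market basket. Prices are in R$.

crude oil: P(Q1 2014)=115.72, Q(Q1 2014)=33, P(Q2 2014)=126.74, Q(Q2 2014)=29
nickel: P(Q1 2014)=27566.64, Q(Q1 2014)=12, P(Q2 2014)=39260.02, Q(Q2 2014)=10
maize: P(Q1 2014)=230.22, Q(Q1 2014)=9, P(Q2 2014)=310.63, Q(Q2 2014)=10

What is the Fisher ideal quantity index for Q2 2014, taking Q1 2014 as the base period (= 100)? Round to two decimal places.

Laspeyres component (base-period weights):
ΣP(Q1 2014)Q(Q2 2014) = 115.72×29 + 27566.64×10 + 230.22×10 = 3355.88 + 275666.4 + 2302.2 = 281324.48
ΣP(Q1 2014)Q(Q1 2014) = 115.72×33 + 27566.64×12 + 230.22×9 = 3818.76 + 330799.68 + 2071.98 = 336690.42
L = 281324.48 / 336690.42 × 100 = 83.5558
Paasche component (current-period weights):
ΣP(Q2 2014)Q(Q2 2014) = 126.74×29 + 39260.02×10 + 310.63×10 = 3675.46 + 392600.2 + 3106.3 = 399381.96
ΣP(Q2 2014)Q(Q1 2014) = 126.74×33 + 39260.02×12 + 310.63×9 = 4182.42 + 471120.24 + 2795.67 = 478098.33
P = 399381.96 / 478098.33 × 100 = 83.5355
Fisher = √(L × P) = √(83.5558 × 83.5355) = 83.5457

83.55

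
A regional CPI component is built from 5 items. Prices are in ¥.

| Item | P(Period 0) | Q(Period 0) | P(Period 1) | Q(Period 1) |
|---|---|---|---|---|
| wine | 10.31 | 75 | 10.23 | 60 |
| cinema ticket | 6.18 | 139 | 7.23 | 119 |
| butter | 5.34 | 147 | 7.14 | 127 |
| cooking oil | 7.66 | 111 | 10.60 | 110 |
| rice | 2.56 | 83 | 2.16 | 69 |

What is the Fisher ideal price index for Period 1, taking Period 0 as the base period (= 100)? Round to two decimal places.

Laspeyres component (base-period weights):
ΣP(Period 1)Q(Period 0) = 10.23×75 + 7.23×139 + 7.14×147 + 10.60×111 + 2.16×83 = 767.25 + 1004.97 + 1049.58 + 1176.6 + 179.28 = 4177.68
ΣP(Period 0)Q(Period 0) = 10.31×75 + 6.18×139 + 5.34×147 + 7.66×111 + 2.56×83 = 773.25 + 859.02 + 784.98 + 850.26 + 212.48 = 3479.99
L = 4177.68 / 3479.99 × 100 = 120.0486
Paasche component (current-period weights):
ΣP(Period 1)Q(Period 1) = 10.23×60 + 7.23×119 + 7.14×127 + 10.60×110 + 2.16×69 = 613.8 + 860.37 + 906.78 + 1166 + 149.04 = 3695.99
ΣP(Period 0)Q(Period 1) = 10.31×60 + 6.18×119 + 5.34×127 + 7.66×110 + 2.56×69 = 618.6 + 735.42 + 678.18 + 842.6 + 176.64 = 3051.44
P = 3695.99 / 3051.44 × 100 = 121.1228
Fisher = √(L × P) = √(120.0486 × 121.1228) = 120.5845

120.58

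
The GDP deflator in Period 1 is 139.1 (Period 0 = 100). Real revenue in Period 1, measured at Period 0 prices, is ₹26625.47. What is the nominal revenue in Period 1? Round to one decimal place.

Nominal = Real × (Index/100) = 26625.47 × (139.1/100)
        = 26625.47 × 1.391 = 37036.0288

37036.0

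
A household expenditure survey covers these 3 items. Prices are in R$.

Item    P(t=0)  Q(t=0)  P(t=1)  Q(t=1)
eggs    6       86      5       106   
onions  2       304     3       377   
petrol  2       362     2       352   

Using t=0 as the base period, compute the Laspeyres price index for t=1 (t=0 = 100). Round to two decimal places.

111.80

Laspeyres price index uses base-period quantities as weights.
ΣP(t=1)·Q(t=0) = 5×86 + 3×304 + 2×362 = 430 + 912 + 724 = 2066
ΣP(t=0)·Q(t=0) = 6×86 + 2×304 + 2×362 = 516 + 608 + 724 = 1848
Index = 2066 / 1848 × 100 = 111.7965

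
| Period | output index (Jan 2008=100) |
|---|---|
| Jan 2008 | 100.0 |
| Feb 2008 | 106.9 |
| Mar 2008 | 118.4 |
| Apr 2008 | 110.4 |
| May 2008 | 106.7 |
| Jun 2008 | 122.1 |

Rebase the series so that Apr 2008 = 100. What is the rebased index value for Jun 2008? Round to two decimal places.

Rebased(Jun 2008) = 122.1 / 110.4 × 100 = 110.5978

110.60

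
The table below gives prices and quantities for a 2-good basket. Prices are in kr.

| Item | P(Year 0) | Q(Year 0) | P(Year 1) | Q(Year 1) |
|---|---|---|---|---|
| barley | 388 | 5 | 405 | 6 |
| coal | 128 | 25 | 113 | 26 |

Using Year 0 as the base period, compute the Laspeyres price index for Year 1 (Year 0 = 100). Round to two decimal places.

Laspeyres price index uses base-period quantities as weights.
ΣP(Year 1)·Q(Year 0) = 405×5 + 113×25 = 2025 + 2825 = 4850
ΣP(Year 0)·Q(Year 0) = 388×5 + 128×25 = 1940 + 3200 = 5140
Index = 4850 / 5140 × 100 = 94.3580

94.36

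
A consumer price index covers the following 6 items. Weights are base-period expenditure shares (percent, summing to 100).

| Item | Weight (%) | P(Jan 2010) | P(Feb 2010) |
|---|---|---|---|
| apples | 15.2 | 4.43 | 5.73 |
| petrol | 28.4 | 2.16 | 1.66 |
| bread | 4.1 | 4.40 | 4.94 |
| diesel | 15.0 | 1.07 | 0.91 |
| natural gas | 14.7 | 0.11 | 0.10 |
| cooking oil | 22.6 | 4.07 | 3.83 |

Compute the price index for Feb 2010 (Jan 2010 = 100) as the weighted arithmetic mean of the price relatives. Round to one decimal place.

93.5

apples: 15.2 × (5.73/4.43) = 15.2 × 1.293454 = 19.6605
petrol: 28.4 × (1.66/2.16) = 28.4 × 0.768519 = 21.8259
bread: 4.1 × (4.94/4.40) = 4.1 × 1.122727 = 4.6032
diesel: 15.0 × (0.91/1.07) = 15.0 × 0.850467 = 12.7570
natural gas: 14.7 × (0.10/0.11) = 14.7 × 0.909091 = 13.3636
cooking oil: 22.6 × (3.83/4.07) = 22.6 × 0.941032 = 21.2673
Index = Σ wᵢ·(p₁ᵢ/p₀ᵢ) = 19.6605 + 21.8259 + 4.6032 + 12.7570 + 13.3636 + 21.2673 = 93.4776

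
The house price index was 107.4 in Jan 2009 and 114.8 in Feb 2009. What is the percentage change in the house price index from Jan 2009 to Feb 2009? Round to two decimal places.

Change = (114.8 − 107.4) / 107.4 × 100
       = 7.4 / 107.4 × 100 = 6.8901%

6.89%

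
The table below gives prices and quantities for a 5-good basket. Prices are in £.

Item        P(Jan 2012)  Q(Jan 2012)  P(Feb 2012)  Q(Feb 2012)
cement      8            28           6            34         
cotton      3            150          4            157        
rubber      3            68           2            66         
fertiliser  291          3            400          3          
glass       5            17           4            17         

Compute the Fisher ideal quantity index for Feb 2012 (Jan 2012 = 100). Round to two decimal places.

103.10

Laspeyres component (base-period weights):
ΣP(Jan 2012)Q(Feb 2012) = 8×34 + 3×157 + 3×66 + 291×3 + 5×17 = 272 + 471 + 198 + 873 + 85 = 1899
ΣP(Jan 2012)Q(Jan 2012) = 8×28 + 3×150 + 3×68 + 291×3 + 5×17 = 224 + 450 + 204 + 873 + 85 = 1836
L = 1899 / 1836 × 100 = 103.4314
Paasche component (current-period weights):
ΣP(Feb 2012)Q(Feb 2012) = 6×34 + 4×157 + 2×66 + 400×3 + 4×17 = 204 + 628 + 132 + 1200 + 68 = 2232
ΣP(Feb 2012)Q(Jan 2012) = 6×28 + 4×150 + 2×68 + 400×3 + 4×17 = 168 + 600 + 136 + 1200 + 68 = 2172
P = 2232 / 2172 × 100 = 102.7624
Fisher = √(L × P) = √(103.4314 × 102.7624) = 103.0964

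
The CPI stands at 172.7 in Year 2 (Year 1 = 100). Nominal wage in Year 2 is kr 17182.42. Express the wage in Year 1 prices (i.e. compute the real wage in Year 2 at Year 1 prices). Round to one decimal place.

9949.3

Real = Nominal ÷ (Index/100) = 17182.42 ÷ (172.7/100)
     = 17182.42 ÷ 1.727 = 9949.2878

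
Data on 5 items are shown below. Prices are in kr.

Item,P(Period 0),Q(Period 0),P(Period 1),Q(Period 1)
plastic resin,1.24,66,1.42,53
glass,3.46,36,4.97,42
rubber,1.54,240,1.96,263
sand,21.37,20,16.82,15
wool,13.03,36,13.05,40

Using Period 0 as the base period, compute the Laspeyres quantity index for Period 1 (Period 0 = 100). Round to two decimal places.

99.00

Laspeyres quantity index uses base-period prices as weights.
ΣP(Period 0)·Q(Period 1) = 1.24×53 + 3.46×42 + 1.54×263 + 21.37×15 + 13.03×40 = 65.72 + 145.32 + 405.02 + 320.55 + 521.2 = 1457.81
ΣP(Period 0)·Q(Period 0) = 1.24×66 + 3.46×36 + 1.54×240 + 21.37×20 + 13.03×36 = 81.84 + 124.56 + 369.6 + 427.4 + 469.08 = 1472.48
Index = 1457.81 / 1472.48 × 100 = 99.0037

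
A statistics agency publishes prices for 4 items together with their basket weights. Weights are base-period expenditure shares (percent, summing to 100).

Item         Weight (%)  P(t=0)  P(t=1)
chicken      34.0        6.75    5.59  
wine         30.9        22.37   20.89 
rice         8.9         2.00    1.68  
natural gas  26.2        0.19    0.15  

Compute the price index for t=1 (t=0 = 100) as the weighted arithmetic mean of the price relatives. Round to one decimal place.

chicken: 34.0 × (5.59/6.75) = 34.0 × 0.828148 = 28.1570
wine: 30.9 × (20.89/22.37) = 30.9 × 0.933840 = 28.8557
rice: 8.9 × (1.68/2.00) = 8.9 × 0.840000 = 7.4760
natural gas: 26.2 × (0.15/0.19) = 26.2 × 0.789474 = 20.6842
Index = Σ wᵢ·(p₁ᵢ/p₀ᵢ) = 28.1570 + 28.8557 + 7.4760 + 20.6842 = 85.1729

85.2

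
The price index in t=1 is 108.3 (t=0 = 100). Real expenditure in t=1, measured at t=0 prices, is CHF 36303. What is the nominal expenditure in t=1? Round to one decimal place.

Nominal = Real × (Index/100) = 36303 × (108.3/100)
        = 36303 × 1.083 = 39316.1490

39316.1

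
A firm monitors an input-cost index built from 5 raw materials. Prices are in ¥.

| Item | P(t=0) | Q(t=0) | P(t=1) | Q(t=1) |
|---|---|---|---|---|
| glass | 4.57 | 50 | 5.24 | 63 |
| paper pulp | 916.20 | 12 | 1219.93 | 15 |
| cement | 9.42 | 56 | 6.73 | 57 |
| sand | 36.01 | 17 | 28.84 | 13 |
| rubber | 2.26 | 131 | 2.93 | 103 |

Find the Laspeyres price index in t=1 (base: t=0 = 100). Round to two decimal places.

127.60

Laspeyres price index uses base-period quantities as weights.
ΣP(t=1)·Q(t=0) = 5.24×50 + 1219.93×12 + 6.73×56 + 28.84×17 + 2.93×131 = 262 + 14639.16 + 376.88 + 490.28 + 383.83 = 16152.15
ΣP(t=0)·Q(t=0) = 4.57×50 + 916.20×12 + 9.42×56 + 36.01×17 + 2.26×131 = 228.5 + 10994.4 + 527.52 + 612.17 + 296.06 = 12658.65
Index = 16152.15 / 12658.65 × 100 = 127.5977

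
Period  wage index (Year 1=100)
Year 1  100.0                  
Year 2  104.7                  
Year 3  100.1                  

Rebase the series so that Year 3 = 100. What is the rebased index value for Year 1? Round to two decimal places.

99.90

Rebased(Year 1) = 100.0 / 100.1 × 100 = 99.9001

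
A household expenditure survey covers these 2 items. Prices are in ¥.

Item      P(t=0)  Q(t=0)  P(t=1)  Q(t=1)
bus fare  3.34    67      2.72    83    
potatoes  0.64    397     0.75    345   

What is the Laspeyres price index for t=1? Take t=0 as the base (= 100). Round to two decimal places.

Laspeyres price index uses base-period quantities as weights.
ΣP(t=1)·Q(t=0) = 2.72×67 + 0.75×397 = 182.24 + 297.75 = 479.99
ΣP(t=0)·Q(t=0) = 3.34×67 + 0.64×397 = 223.78 + 254.08 = 477.86
Index = 479.99 / 477.86 × 100 = 100.4457

100.45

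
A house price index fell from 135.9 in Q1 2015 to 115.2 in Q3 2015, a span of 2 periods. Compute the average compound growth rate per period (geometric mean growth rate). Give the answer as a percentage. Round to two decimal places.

Growth factor = (115.2/135.9)^(1/2) = (0.847682)^(1/2) = 0.920697
Growth rate = 0.920697 − 1 = -0.079303 = -7.9303%

-7.93%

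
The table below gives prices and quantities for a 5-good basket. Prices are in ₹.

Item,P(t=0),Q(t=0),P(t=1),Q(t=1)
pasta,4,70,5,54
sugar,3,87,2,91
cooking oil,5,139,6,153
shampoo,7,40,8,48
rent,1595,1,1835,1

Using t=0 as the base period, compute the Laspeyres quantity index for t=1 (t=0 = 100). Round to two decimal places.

102.38

Laspeyres quantity index uses base-period prices as weights.
ΣP(t=0)·Q(t=1) = 4×54 + 3×91 + 5×153 + 7×48 + 1595×1 = 216 + 273 + 765 + 336 + 1595 = 3185
ΣP(t=0)·Q(t=0) = 4×70 + 3×87 + 5×139 + 7×40 + 1595×1 = 280 + 261 + 695 + 280 + 1595 = 3111
Index = 3185 / 3111 × 100 = 102.3787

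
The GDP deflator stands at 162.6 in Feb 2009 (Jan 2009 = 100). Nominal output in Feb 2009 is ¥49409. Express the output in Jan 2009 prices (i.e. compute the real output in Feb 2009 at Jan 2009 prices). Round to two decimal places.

Real = Nominal ÷ (Index/100) = 49409 ÷ (162.6/100)
     = 49409 ÷ 1.626 = 30386.8389

30386.84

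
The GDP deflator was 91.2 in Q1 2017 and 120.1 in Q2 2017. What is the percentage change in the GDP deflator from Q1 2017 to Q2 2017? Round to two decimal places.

31.69%

Change = (120.1 − 91.2) / 91.2 × 100
       = 28.9 / 91.2 × 100 = 31.6886%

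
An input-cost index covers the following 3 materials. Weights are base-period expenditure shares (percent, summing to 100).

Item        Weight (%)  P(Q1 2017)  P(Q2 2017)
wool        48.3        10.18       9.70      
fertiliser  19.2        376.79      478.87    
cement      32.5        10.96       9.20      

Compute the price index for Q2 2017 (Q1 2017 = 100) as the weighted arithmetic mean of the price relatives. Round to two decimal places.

wool: 48.3 × (9.70/10.18) = 48.3 × 0.952849 = 46.0226
fertiliser: 19.2 × (478.87/376.79) = 19.2 × 1.270920 = 24.4017
cement: 32.5 × (9.20/10.96) = 32.5 × 0.839416 = 27.2810
Index = Σ wᵢ·(p₁ᵢ/p₀ᵢ) = 46.0226 + 24.4017 + 27.2810 = 97.7053

97.71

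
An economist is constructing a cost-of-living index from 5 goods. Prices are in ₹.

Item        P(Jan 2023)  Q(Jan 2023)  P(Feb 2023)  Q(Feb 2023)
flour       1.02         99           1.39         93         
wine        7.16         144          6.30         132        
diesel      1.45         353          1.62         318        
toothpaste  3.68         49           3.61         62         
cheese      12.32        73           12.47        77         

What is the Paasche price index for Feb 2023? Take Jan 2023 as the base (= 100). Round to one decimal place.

Paasche price index uses current-period quantities as weights.
ΣP(Feb 2023)·Q(Feb 2023) = 1.39×93 + 6.30×132 + 1.62×318 + 3.61×62 + 12.47×77 = 129.27 + 831.6 + 515.16 + 223.82 + 960.19 = 2660.04
ΣP(Jan 2023)·Q(Feb 2023) = 1.02×93 + 7.16×132 + 1.45×318 + 3.68×62 + 12.32×77 = 94.86 + 945.12 + 461.1 + 228.16 + 948.64 = 2677.88
Index = 2660.04 / 2677.88 × 100 = 99.3338

99.3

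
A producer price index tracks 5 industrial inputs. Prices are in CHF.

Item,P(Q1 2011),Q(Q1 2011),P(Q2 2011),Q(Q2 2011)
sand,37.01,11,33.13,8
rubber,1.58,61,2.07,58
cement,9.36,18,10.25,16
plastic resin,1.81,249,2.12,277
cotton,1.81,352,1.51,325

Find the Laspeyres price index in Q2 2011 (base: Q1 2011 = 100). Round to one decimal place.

Laspeyres price index uses base-period quantities as weights.
ΣP(Q2 2011)·Q(Q1 2011) = 33.13×11 + 2.07×61 + 10.25×18 + 2.12×249 + 1.51×352 = 364.43 + 126.27 + 184.5 + 527.88 + 531.52 = 1734.6
ΣP(Q1 2011)·Q(Q1 2011) = 37.01×11 + 1.58×61 + 9.36×18 + 1.81×249 + 1.81×352 = 407.11 + 96.38 + 168.48 + 450.69 + 637.12 = 1759.78
Index = 1734.6 / 1759.78 × 100 = 98.5691

98.6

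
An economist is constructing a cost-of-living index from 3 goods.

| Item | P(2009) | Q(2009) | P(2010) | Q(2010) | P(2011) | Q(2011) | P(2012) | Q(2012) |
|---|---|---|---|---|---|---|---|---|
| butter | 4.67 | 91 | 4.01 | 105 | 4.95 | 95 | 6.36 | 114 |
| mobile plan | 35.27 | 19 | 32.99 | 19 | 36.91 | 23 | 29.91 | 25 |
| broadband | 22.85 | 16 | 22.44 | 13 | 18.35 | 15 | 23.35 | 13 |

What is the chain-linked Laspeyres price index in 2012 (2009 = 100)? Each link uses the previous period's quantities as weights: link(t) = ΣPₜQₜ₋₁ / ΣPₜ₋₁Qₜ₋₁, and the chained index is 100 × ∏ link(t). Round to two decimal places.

103.79

Link 2009→2010:
ΣP(2010)Q(2009) = 4.01×91 + 32.99×19 + 22.44×16 = 364.91 + 626.81 + 359.04 = 1350.76
ΣP(2009)Q(2009) = 4.67×91 + 35.27×19 + 22.85×16 = 424.97 + 670.13 + 365.6 = 1460.7
link = 1350.76/1460.7 = 0.924735
Link 2010→2011:
ΣP(2011)Q(2010) = 4.95×105 + 36.91×19 + 18.35×13 = 519.75 + 701.29 + 238.55 = 1459.59
ΣP(2010)Q(2010) = 4.01×105 + 32.99×19 + 22.44×13 = 421.05 + 626.81 + 291.72 = 1339.58
link = 1459.59/1339.58 = 1.089588
Link 2011→2012:
ΣP(2012)Q(2011) = 6.36×95 + 29.91×23 + 23.35×15 = 604.2 + 687.93 + 350.25 = 1642.38
ΣP(2011)Q(2011) = 4.95×95 + 36.91×23 + 18.35×15 = 470.25 + 848.93 + 275.25 = 1594.43
link = 1642.38/1594.43 = 1.030073
Chained index = 100 × 0.924735 × 1.089588 × 1.030073 = 103.7881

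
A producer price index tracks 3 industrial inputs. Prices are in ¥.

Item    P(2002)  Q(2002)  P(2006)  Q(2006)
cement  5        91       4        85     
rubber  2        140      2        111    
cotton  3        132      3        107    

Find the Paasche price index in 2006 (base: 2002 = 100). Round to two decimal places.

91.22

Paasche price index uses current-period quantities as weights.
ΣP(2006)·Q(2006) = 4×85 + 2×111 + 3×107 = 340 + 222 + 321 = 883
ΣP(2002)·Q(2006) = 5×85 + 2×111 + 3×107 = 425 + 222 + 321 = 968
Index = 883 / 968 × 100 = 91.2190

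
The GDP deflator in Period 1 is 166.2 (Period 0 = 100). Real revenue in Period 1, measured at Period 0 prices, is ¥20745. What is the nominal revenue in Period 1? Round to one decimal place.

34478.2

Nominal = Real × (Index/100) = 20745 × (166.2/100)
        = 20745 × 1.662 = 34478.1900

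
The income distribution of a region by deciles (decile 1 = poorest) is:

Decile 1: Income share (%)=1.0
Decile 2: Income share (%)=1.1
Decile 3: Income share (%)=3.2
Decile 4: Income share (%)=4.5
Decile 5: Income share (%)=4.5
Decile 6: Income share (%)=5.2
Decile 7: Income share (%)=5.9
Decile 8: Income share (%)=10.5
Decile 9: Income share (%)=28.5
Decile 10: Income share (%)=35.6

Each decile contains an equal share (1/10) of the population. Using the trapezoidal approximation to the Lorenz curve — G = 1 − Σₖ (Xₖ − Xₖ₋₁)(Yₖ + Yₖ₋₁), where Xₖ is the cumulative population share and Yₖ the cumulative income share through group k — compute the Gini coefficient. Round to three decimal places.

Cumulative income shares Yₖ: 0.0100, 0.0210, 0.0530, 0.0980, 0.1430, 0.1950, 0.2540, 0.3590, 0.6440, 1.0000
Σ (Xₖ−Xₖ₋₁)(Yₖ+Yₖ₋₁) = (1/10)(0.0100+0.0000) + (1/10)(0.0210+0.0100) + (1/10)(0.0530+0.0210) + (1/10)(0.0980+0.0530) + (1/10)(0.1430+0.0980) + (1/10)(0.1950+0.1430) + (1/10)(0.2540+0.1950) + (1/10)(0.3590+0.2540) + (1/10)(0.6440+0.3590) + (1/10)(1.0000+0.6440)
  = 0.0010 + 0.0031 + 0.0074 + 0.0151 + 0.0241 + 0.0338 + 0.0449 + 0.0613 + 0.1003 + 0.1644 = 0.4554
G = 1 − 0.4554 = 0.5446

0.545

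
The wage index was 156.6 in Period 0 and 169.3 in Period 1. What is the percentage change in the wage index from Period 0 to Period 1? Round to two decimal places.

8.11%

Change = (169.3 − 156.6) / 156.6 × 100
       = 12.7 / 156.6 × 100 = 8.1098%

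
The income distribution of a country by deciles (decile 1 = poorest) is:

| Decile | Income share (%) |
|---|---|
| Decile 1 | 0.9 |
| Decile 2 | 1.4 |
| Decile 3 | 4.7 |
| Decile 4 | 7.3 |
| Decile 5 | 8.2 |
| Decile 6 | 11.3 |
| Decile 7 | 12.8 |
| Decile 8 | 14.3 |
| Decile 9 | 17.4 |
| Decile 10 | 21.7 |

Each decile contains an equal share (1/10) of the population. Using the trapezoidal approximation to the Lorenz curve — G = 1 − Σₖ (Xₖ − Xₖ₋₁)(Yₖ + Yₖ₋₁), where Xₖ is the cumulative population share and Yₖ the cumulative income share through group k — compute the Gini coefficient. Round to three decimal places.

0.367

Cumulative income shares Yₖ: 0.0090, 0.0230, 0.0700, 0.1430, 0.2250, 0.3380, 0.4660, 0.6090, 0.7830, 1.0000
Σ (Xₖ−Xₖ₋₁)(Yₖ+Yₖ₋₁) = (1/10)(0.0090+0.0000) + (1/10)(0.0230+0.0090) + (1/10)(0.0700+0.0230) + (1/10)(0.1430+0.0700) + (1/10)(0.2250+0.1430) + (1/10)(0.3380+0.2250) + (1/10)(0.4660+0.3380) + (1/10)(0.6090+0.4660) + (1/10)(0.7830+0.6090) + (1/10)(1.0000+0.7830)
  = 0.0009 + 0.0032 + 0.0093 + 0.0213 + 0.0368 + 0.0563 + 0.0804 + 0.1075 + 0.1392 + 0.1783 = 0.6332
G = 1 − 0.6332 = 0.3668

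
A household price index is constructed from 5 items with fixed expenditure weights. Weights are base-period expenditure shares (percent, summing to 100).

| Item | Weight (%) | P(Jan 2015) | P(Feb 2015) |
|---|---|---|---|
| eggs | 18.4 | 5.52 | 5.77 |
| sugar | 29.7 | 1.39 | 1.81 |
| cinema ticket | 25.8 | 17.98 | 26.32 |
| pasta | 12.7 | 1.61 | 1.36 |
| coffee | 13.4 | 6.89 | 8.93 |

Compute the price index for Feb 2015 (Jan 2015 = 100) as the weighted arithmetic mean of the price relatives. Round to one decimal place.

123.8

eggs: 18.4 × (5.77/5.52) = 18.4 × 1.045290 = 19.2333
sugar: 29.7 × (1.81/1.39) = 29.7 × 1.302158 = 38.6741
cinema ticket: 25.8 × (26.32/17.98) = 25.8 × 1.463849 = 37.7673
pasta: 12.7 × (1.36/1.61) = 12.7 × 0.844720 = 10.7280
coffee: 13.4 × (8.93/6.89) = 13.4 × 1.296081 = 17.3675
Index = Σ wᵢ·(p₁ᵢ/p₀ᵢ) = 19.2333 + 38.6741 + 37.7673 + 10.7280 + 17.3675 = 123.7702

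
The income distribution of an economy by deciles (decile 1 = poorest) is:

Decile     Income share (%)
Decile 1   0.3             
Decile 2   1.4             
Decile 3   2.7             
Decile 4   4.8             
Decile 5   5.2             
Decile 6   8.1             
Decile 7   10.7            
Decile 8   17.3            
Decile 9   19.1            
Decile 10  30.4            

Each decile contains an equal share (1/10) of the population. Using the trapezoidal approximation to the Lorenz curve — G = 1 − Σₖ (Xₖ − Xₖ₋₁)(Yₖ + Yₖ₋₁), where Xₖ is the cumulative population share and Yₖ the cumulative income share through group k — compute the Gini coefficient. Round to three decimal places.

0.488

Cumulative income shares Yₖ: 0.0030, 0.0170, 0.0440, 0.0920, 0.1440, 0.2250, 0.3320, 0.5050, 0.6960, 1.0000
Σ (Xₖ−Xₖ₋₁)(Yₖ+Yₖ₋₁) = (1/10)(0.0030+0.0000) + (1/10)(0.0170+0.0030) + (1/10)(0.0440+0.0170) + (1/10)(0.0920+0.0440) + (1/10)(0.1440+0.0920) + (1/10)(0.2250+0.1440) + (1/10)(0.3320+0.2250) + (1/10)(0.5050+0.3320) + (1/10)(0.6960+0.5050) + (1/10)(1.0000+0.6960)
  = 0.0003 + 0.0020 + 0.0061 + 0.0136 + 0.0236 + 0.0369 + 0.0557 + 0.0837 + 0.1201 + 0.1696 = 0.5116
G = 1 − 0.5116 = 0.4884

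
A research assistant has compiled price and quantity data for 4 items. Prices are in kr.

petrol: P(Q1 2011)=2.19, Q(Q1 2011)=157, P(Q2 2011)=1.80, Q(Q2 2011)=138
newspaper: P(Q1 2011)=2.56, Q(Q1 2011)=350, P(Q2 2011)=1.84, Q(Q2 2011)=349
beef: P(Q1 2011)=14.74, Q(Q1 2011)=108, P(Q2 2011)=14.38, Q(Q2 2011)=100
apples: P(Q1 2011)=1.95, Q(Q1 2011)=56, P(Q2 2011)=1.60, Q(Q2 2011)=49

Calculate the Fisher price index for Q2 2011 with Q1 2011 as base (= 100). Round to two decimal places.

87.20

Laspeyres component (base-period weights):
ΣP(Q2 2011)Q(Q1 2011) = 1.80×157 + 1.84×350 + 14.38×108 + 1.60×56 = 282.6 + 644 + 1553.04 + 89.6 = 2569.24
ΣP(Q1 2011)Q(Q1 2011) = 2.19×157 + 2.56×350 + 14.74×108 + 1.95×56 = 343.83 + 896 + 1591.92 + 109.2 = 2940.95
L = 2569.24 / 2940.95 × 100 = 87.3609
Paasche component (current-period weights):
ΣP(Q2 2011)Q(Q2 2011) = 1.80×138 + 1.84×349 + 14.38×100 + 1.60×49 = 248.4 + 642.16 + 1438 + 78.4 = 2406.96
ΣP(Q1 2011)Q(Q2 2011) = 2.19×138 + 2.56×349 + 14.74×100 + 1.95×49 = 302.22 + 893.44 + 1474 + 95.55 = 2765.21
P = 2406.96 / 2765.21 × 100 = 87.0444
Fisher = √(L × P) = √(87.3609 × 87.0444) = 87.2025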